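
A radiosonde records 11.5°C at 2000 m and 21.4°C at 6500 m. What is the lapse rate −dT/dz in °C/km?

-2.2°C/km

Γ = −ΔT/Δz = (11.5 − 21.4) / (6500 − 2000) m
  = -9.9°C / 4.5 km = -2.2°C/km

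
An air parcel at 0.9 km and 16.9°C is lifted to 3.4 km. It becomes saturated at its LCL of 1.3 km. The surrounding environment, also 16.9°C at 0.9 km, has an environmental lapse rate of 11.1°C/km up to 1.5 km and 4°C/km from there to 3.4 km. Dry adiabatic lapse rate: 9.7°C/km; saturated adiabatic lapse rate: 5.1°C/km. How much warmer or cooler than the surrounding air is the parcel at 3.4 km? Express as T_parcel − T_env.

-0.33°C (parcel cooler than environment)

Parcel:
  Dry to 1300 m: -9.7 × 0.4 km = -3.88°C, so T = 13.02°C.
  Saturated to 3400 m: -5.1 × 2.1 km = -10.71°C, so T = 2.31°C.
Environment:
  Environment, lower layer to 1500 m: -11.1 × 0.6 km = -6.66°C, so T = 10.24°C.
  Environment, upper layer to 3400 m: -4 × 1.9 km = -7.6°C, so T = 2.64°C.
T_parcel − T_env = 2.31 − 2.64 = -0.33°C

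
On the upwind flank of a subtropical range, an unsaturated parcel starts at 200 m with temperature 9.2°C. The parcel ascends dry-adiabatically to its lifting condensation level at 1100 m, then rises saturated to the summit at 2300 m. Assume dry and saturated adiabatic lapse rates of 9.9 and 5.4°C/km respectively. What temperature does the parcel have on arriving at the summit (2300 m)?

From 200 m to 1100 m (dry): cools by 9.9 × 0.9 = 8.91°C, giving 0.29°C.
From 1100 m to 2300 m (saturated): cools by 5.4 × 1.2 = 6.48°C, giving -6.19°C.

-6.19°C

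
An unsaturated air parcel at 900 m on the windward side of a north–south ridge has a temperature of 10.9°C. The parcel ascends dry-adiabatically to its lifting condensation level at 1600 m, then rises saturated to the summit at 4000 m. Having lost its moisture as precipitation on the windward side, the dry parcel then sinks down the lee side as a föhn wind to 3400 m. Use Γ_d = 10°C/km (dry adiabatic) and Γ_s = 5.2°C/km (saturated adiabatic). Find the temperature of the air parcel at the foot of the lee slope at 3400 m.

Dry to 1600 m: -10 × 0.7 km = -7°C, so T = 3.9°C.
Saturated to 4000 m: -5.2 × 2.4 km = -12.48°C, so T = -8.58°C.
Dry descent to 3400 m: +10 × 0.6 km = +6°C, so T = -2.58°C.

-2.58°C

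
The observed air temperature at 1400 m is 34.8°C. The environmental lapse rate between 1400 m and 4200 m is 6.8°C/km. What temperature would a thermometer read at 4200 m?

15.76°C

Environmental to 4200 m: -6.8 × 2.8 km = -19.04°C, so T = 15.76°C.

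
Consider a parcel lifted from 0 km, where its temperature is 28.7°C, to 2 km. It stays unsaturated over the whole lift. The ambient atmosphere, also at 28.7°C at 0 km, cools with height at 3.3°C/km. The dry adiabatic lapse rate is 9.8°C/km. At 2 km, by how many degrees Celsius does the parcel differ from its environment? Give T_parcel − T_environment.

-13°C (parcel cooler than environment)

Parcel:
  From 0 m to 2000 m (dry): cools by 9.8 × 2 = 19.6°C, giving 9.1°C.
Environment:
  From 0 m to 2000 m (environment): cools by 3.3 × 2 = 6.6°C, giving 22.1°C.
T_parcel − T_env = 9.1 − 22.1 = -13°C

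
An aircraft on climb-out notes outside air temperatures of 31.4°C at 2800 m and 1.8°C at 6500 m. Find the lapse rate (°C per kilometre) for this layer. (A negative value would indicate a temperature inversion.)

8°C/km

Γ = −ΔT/Δz = (31.4 − 1.8) / (6500 − 2800) m
  = 29.6°C / 3.7 km = 8°C/km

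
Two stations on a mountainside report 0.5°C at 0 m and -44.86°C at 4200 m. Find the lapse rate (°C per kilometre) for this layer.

10.8°C/km

Γ = −ΔT/Δz = (0.5 − (-44.86)) / (4200 − 0) m
  = 45.36°C / 4.2 km = 10.8°C/km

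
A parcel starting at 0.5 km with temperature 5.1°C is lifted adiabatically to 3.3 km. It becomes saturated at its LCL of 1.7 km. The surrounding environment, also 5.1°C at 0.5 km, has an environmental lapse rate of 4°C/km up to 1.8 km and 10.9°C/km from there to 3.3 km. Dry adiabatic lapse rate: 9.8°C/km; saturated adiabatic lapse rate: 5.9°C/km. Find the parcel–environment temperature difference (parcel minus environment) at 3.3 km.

+0.35°C (parcel warmer than environment)

Parcel:
  Dry to 1700 m: -9.8 × 1.2 km = -11.76°C, so T = -6.66°C.
  Saturated to 3300 m: -5.9 × 1.6 km = -9.44°C, so T = -16.1°C.
Environment:
  Environment, lower layer to 1800 m: -4 × 1.3 km = -5.2°C, so T = -0.1°C.
  Environment, upper layer to 3300 m: -10.9 × 1.5 km = -16.35°C, so T = -16.45°C.
T_parcel − T_env = -16.1 − (-16.45) = +0.35°C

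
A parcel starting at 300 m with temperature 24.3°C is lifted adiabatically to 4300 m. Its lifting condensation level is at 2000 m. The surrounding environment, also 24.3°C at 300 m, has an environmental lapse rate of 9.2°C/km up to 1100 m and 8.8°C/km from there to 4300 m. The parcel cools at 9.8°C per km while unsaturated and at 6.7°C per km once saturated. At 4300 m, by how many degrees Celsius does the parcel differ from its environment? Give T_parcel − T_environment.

+3.45°C (parcel warmer than environment)

Parcel:
  Dry to 2000 m: -9.8 × 1.7 km = -16.66°C, so T = 7.64°C.
  Saturated to 4300 m: -6.7 × 2.3 km = -15.41°C, so T = -7.77°C.
Environment:
  Environment, lower layer to 1100 m: -9.2 × 0.8 km = -7.36°C, so T = 16.94°C.
  Environment, upper layer to 4300 m: -8.8 × 3.2 km = -28.16°C, so T = -11.22°C.
T_parcel − T_env = -7.77 − (-11.22) = +3.45°C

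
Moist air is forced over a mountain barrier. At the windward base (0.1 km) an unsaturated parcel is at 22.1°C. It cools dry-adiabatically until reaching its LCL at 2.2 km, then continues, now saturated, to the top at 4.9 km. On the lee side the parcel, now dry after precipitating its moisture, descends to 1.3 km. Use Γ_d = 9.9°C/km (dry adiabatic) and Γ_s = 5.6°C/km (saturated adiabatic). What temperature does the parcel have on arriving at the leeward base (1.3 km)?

21.83°C

100–2200 m, dry: Δz = 2.1 km ⇒ ΔT = -20.79°C; T = 1.31°C
2200–4900 m, saturated: Δz = 2.7 km ⇒ ΔT = -15.12°C; T = -13.81°C
4900–1300 m, dry descent: Δz = 3.6 km ⇒ ΔT = +35.64°C; T = 21.83°C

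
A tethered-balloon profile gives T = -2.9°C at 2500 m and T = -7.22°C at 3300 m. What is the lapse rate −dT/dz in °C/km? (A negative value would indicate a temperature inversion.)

5.4°C/km

Γ = −ΔT/Δz = (-2.9 − (-7.22)) / (3300 − 2500) m
  = 4.32°C / 0.8 km = 5.4°C/km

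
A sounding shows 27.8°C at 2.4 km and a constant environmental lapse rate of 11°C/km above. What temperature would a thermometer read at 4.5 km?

From 2400 m to 4500 m (environmental): cools by 11 × 2.1 = 23.1°C, giving 4.7°C.

4.7°C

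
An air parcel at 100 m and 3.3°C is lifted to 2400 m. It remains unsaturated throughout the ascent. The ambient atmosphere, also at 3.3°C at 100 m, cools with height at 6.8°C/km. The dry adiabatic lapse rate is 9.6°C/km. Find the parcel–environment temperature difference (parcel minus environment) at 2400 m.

-6.44°C (parcel cooler than environment)

Parcel:
  Dry to 2400 m: -9.6 × 2.3 km = -22.08°C, so T = -18.78°C.
Environment:
  Environment to 2400 m: -6.8 × 2.3 km = -15.64°C, so T = -12.34°C.
T_parcel − T_env = -18.78 − (-12.34) = -6.44°C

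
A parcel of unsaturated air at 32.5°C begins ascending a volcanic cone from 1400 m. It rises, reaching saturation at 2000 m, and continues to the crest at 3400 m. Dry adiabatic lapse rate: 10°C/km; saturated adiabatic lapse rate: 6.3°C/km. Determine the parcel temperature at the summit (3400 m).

17.68°C

1400–2000 m, dry: Δz = 0.6 km ⇒ ΔT = -6°C; T = 26.5°C
2000–3400 m, saturated: Δz = 1.4 km ⇒ ΔT = -8.82°C; T = 17.68°C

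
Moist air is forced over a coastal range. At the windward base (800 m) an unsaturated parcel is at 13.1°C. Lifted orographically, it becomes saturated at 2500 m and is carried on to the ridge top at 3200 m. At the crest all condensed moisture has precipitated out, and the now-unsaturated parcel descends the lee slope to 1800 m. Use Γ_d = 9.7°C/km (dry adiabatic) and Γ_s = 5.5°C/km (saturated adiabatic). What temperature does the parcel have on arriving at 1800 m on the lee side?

800 → 2500 m (dry, 9.7°C/km): ΔT = -9.7 × 1.7 = -16.49°C → T = -3.39°C
2500 → 3200 m (saturated, 5.5°C/km): ΔT = -5.5 × 0.7 = -3.85°C → T = -7.24°C
3200 → 1800 m (dry descent, 9.7°C/km): ΔT = +9.7 × 1.4 = +13.58°C → T = 6.34°C

6.34°C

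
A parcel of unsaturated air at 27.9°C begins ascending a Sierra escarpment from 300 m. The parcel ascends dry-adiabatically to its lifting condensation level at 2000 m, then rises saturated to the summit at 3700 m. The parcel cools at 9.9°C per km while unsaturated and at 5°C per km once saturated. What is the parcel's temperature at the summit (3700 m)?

2.57°C

300 → 2000 m (dry, 9.9°C/km): ΔT = -9.9 × 1.7 = -16.83°C → T = 11.07°C
2000 → 3700 m (saturated, 5°C/km): ΔT = -5 × 1.7 = -8.5°C → T = 2.57°C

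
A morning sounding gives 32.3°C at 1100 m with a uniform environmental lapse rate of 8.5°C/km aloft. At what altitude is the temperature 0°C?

Height above start = (32.3 − 0) / 8.5 = 3.8 km
Altitude = 1100 m + 3800 m = 4900 m

4900 m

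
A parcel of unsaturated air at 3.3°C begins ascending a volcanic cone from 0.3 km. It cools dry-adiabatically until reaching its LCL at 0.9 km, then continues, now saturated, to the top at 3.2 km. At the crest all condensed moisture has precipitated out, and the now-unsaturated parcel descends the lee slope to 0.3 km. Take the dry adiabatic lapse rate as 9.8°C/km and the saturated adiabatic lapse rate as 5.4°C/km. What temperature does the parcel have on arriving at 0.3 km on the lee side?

From 300 m to 900 m (dry): cools by 9.8 × 0.6 = 5.88°C, giving -2.58°C.
From 900 m to 3200 m (saturated): cools by 5.4 × 2.3 = 12.42°C, giving -15°C.
From 3200 m to 300 m (dry descent): warms by 9.8 × 2.9 = 28.42°C, giving 13.42°C.

13.42°C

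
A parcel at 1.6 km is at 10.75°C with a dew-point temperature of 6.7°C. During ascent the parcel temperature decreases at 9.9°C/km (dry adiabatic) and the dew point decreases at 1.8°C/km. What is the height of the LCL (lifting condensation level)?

T and T_d converge at 9.9 − 1.8 = 8.1°C per km
Height above start = (10.75 − 6.7) / 8.1 = 0.5 km
LCL altitude = 1600 m + 500 m = 2100 m

2.1 km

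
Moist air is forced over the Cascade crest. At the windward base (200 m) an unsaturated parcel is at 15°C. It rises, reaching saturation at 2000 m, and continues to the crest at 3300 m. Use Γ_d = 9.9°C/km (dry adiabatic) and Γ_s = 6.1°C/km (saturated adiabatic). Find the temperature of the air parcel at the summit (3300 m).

200 → 2000 m (dry, 9.9°C/km): ΔT = -9.9 × 1.8 = -17.82°C → T = -2.82°C
2000 → 3300 m (saturated, 6.1°C/km): ΔT = -6.1 × 1.3 = -7.93°C → T = -10.75°C

-10.75°C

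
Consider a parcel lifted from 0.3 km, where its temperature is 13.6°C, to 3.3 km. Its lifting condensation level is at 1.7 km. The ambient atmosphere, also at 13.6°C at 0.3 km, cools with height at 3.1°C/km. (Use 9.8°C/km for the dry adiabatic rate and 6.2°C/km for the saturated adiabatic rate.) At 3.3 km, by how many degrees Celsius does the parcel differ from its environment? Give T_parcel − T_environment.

Parcel:
  300–1700 m, dry: Δz = 1.4 km ⇒ ΔT = -13.72°C; T = -0.12°C
  1700–3300 m, saturated: Δz = 1.6 km ⇒ ΔT = -9.92°C; T = -10.04°C
Environment:
  300–3300 m, environment: Δz = 3 km ⇒ ΔT = -9.3°C; T = 4.3°C
T_parcel − T_env = -10.04 − 4.3 = -14.34°C

-14.34°C (parcel cooler than environment)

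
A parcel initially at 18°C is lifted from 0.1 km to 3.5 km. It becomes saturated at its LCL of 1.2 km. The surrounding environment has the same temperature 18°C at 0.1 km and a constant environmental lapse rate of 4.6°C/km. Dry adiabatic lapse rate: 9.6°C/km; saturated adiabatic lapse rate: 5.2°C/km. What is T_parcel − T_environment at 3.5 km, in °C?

-6.88°C (parcel cooler than environment)

Parcel:
  100–1200 m, dry: Δz = 1.1 km ⇒ ΔT = -10.56°C; T = 7.44°C
  1200–3500 m, saturated: Δz = 2.3 km ⇒ ΔT = -11.96°C; T = -4.52°C
Environment:
  100–3500 m, environment: Δz = 3.4 km ⇒ ΔT = -15.64°C; T = 2.36°C
T_parcel − T_env = -4.52 − 2.36 = -6.88°C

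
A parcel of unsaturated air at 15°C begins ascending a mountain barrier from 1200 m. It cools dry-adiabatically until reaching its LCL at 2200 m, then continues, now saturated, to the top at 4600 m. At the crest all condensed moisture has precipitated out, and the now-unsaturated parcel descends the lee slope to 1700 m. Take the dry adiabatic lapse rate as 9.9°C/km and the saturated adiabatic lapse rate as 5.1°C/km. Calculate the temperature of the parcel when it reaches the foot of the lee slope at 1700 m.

21.57°C

From 1200 m to 2200 m (dry): cools by 9.9 × 1 = 9.9°C, giving 5.1°C.
From 2200 m to 4600 m (saturated): cools by 5.1 × 2.4 = 12.24°C, giving -7.14°C.
From 4600 m to 1700 m (dry descent): warms by 9.9 × 2.9 = 28.71°C, giving 21.57°C.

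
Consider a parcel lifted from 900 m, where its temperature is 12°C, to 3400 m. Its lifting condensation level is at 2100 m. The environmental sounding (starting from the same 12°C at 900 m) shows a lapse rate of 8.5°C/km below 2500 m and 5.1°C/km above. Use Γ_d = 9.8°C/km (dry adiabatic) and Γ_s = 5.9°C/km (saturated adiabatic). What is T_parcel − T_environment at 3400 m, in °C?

Parcel:
  Dry to 2100 m: -9.8 × 1.2 km = -11.76°C, so T = 0.24°C.
  Saturated to 3400 m: -5.9 × 1.3 km = -7.67°C, so T = -7.43°C.
Environment:
  Environment, lower layer to 2500 m: -8.5 × 1.6 km = -13.6°C, so T = -1.6°C.
  Environment, upper layer to 3400 m: -5.1 × 0.9 km = -4.59°C, so T = -6.19°C.
T_parcel − T_env = -7.43 − (-6.19) = -1.24°C

-1.24°C (parcel cooler than environment)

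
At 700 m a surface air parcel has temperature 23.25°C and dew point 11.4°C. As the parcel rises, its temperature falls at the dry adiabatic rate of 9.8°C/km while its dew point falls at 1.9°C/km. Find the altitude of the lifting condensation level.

2200 m

T and T_d converge at 9.8 − 1.9 = 7.9°C per km
Height above start = (23.25 − 11.4) / 7.9 = 1.5 km
LCL altitude = 700 m + 1500 m = 2200 m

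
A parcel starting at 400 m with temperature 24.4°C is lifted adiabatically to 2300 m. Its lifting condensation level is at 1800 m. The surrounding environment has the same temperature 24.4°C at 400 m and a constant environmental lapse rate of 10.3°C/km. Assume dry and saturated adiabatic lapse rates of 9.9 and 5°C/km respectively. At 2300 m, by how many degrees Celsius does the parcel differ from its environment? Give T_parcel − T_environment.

Parcel:
  From 400 m to 1800 m (dry): cools by 9.9 × 1.4 = 13.86°C, giving 10.54°C.
  From 1800 m to 2300 m (saturated): cools by 5 × 0.5 = 2.5°C, giving 8.04°C.
Environment:
  From 400 m to 2300 m (environment): cools by 10.3 × 1.9 = 19.57°C, giving 4.83°C.
T_parcel − T_env = 8.04 − 4.83 = +3.21°C

+3.21°C (parcel warmer than environment)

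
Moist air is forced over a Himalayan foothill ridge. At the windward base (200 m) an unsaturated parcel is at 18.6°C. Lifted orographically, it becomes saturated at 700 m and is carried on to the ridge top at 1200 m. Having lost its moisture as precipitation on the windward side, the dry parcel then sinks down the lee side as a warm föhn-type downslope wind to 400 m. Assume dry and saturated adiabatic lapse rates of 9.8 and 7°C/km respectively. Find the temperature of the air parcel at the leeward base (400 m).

Dry to 700 m: -9.8 × 0.5 km = -4.9°C, so T = 13.7°C.
Saturated to 1200 m: -7 × 0.5 km = -3.5°C, so T = 10.2°C.
Dry descent to 400 m: +9.8 × 0.8 km = +7.84°C, so T = 18.04°C.

18.04°C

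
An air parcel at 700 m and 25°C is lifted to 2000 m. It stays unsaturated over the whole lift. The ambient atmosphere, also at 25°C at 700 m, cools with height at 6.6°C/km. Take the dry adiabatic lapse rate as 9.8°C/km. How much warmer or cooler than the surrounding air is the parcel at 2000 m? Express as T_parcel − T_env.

Parcel:
  700–2000 m, dry: Δz = 1.3 km ⇒ ΔT = -12.74°C; T = 12.26°C
Environment:
  700–2000 m, environment: Δz = 1.3 km ⇒ ΔT = -8.58°C; T = 16.42°C
T_parcel − T_env = 12.26 − 16.42 = -4.16°C

-4.16°C (parcel cooler than environment)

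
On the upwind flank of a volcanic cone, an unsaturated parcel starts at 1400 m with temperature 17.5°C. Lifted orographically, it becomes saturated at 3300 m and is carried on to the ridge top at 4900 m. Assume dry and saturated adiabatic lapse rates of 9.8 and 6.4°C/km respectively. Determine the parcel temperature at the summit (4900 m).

-11.36°C

1400–3300 m, dry: Δz = 1.9 km ⇒ ΔT = -18.62°C; T = -1.12°C
3300–4900 m, saturated: Δz = 1.6 km ⇒ ΔT = -10.24°C; T = -11.36°C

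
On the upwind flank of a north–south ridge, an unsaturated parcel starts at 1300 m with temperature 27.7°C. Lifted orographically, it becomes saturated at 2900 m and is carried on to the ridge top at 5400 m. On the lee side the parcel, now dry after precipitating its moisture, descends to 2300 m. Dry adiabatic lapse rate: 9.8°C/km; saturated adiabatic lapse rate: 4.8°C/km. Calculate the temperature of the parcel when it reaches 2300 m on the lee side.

From 1300 m to 2900 m (dry): cools by 9.8 × 1.6 = 15.68°C, giving 12.02°C.
From 2900 m to 5400 m (saturated): cools by 4.8 × 2.5 = 12°C, giving 0.02°C.
From 5400 m to 2300 m (dry descent): warms by 9.8 × 3.1 = 30.38°C, giving 30.4°C.

30.4°C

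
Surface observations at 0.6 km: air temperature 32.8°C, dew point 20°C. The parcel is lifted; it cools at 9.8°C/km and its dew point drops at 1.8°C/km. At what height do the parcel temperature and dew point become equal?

T and T_d converge at 9.8 − 1.8 = 8°C per km
Height above start = (32.8 − 20) / 8 = 1.6 km
LCL altitude = 600 m + 1600 m = 2200 m

2.2 km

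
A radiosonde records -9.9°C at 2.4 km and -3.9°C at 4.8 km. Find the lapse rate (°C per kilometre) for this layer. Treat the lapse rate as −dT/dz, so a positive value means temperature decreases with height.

Γ = −ΔT/Δz = (-9.9 − (-3.9)) / (4800 − 2400) m
  = -6°C / 2.4 km = -2.5°C/km

-2.5°C/km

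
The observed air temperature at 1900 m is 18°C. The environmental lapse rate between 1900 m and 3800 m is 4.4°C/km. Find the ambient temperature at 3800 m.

From 1900 m to 3800 m (environmental): cools by 4.4 × 1.9 = 8.36°C, giving 9.64°C.

9.64°C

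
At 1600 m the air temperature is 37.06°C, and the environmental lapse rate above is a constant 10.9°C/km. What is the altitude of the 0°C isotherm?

5000 m

Height above start = (37.06 − 0) / 10.9 = 3.4 km
Altitude = 1600 m + 3400 m = 5000 m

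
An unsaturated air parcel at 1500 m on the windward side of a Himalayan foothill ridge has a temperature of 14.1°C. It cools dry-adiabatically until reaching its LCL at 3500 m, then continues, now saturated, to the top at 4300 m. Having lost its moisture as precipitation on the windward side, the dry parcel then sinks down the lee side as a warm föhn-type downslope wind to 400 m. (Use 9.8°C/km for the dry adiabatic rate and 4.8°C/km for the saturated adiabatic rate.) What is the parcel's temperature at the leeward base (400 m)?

28.88°C

From 1500 m to 3500 m (dry): cools by 9.8 × 2 = 19.6°C, giving -5.5°C.
From 3500 m to 4300 m (saturated): cools by 4.8 × 0.8 = 3.84°C, giving -9.34°C.
From 4300 m to 400 m (dry descent): warms by 9.8 × 3.9 = 38.22°C, giving 28.88°C.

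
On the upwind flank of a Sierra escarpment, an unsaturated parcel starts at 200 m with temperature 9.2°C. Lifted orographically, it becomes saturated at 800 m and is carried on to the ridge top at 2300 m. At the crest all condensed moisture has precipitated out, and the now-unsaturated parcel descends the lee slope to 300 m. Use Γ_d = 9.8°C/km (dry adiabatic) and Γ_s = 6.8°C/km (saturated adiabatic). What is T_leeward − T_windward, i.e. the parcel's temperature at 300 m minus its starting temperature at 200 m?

+3.52°C

200 → 800 m (dry, 9.8°C/km): ΔT = -9.8 × 0.6 = -5.88°C → T = 3.32°C
800 → 2300 m (saturated, 6.8°C/km): ΔT = -6.8 × 1.5 = -10.2°C → T = -6.88°C
2300 → 300 m (dry descent, 9.8°C/km): ΔT = +9.8 × 2 = +19.6°C → T = 12.72°C
Net change vs windward start: 12.72 − 9.2 = +3.52°C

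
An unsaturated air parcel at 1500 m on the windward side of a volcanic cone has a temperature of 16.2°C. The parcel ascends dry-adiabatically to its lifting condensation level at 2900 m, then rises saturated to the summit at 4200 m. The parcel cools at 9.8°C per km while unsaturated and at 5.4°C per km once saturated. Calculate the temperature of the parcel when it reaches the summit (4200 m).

-4.54°C

1500 → 2900 m (dry, 9.8°C/km): ΔT = -9.8 × 1.4 = -13.72°C → T = 2.48°C
2900 → 4200 m (saturated, 5.4°C/km): ΔT = -5.4 × 1.3 = -7.02°C → T = -4.54°C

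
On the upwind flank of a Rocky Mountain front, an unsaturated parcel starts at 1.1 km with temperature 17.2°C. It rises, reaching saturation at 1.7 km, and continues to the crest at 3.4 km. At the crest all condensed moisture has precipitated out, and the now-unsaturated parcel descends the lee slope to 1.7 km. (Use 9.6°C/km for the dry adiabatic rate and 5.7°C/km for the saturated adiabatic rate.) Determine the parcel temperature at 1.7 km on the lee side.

18.07°C

Dry to 1700 m: -9.6 × 0.6 km = -5.76°C, so T = 11.44°C.
Saturated to 3400 m: -5.7 × 1.7 km = -9.69°C, so T = 1.75°C.
Dry descent to 1700 m: +9.6 × 1.7 km = +16.32°C, so T = 18.07°C.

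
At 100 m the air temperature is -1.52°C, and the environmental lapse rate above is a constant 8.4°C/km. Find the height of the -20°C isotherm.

2300 m

Height above start = (-1.52 − (-20)) / 8.4 = 2.2 km
Altitude = 100 m + 2200 m = 2300 m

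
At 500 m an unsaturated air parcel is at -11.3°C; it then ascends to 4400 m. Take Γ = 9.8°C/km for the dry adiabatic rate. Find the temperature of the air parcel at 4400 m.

-49.52°C

500 → 4400 m (dry adiabatic, 9.8°C/km): ΔT = -9.8 × 3.9 = -38.22°C → T = -49.52°C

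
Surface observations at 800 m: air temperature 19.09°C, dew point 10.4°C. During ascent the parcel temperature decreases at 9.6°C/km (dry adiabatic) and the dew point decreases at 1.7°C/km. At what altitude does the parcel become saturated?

T and T_d converge at 9.6 − 1.7 = 7.9°C per km
Height above start = (19.09 − 10.4) / 7.9 = 1.1 km
LCL altitude = 800 m + 1100 m = 1900 m

1900 m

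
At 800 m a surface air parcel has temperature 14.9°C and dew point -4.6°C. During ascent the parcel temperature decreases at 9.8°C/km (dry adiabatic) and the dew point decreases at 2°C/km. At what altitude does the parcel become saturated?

T and T_d converge at 9.8 − 2 = 7.8°C per km
Height above start = (14.9 − (-4.6)) / 7.8 = 2.5 km
LCL altitude = 800 m + 2500 m = 3300 m

3300 m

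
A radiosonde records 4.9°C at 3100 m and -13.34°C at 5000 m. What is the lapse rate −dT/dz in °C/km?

9.6°C/km

Γ = −ΔT/Δz = (4.9 − (-13.34)) / (5000 − 3100) m
  = 18.24°C / 1.9 km = 9.6°C/km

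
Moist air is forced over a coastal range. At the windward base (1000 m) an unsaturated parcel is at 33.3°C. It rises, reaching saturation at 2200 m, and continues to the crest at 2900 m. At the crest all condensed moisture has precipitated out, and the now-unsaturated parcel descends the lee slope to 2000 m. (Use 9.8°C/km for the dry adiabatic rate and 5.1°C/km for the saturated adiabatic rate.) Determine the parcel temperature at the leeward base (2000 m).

1000–2200 m, dry: Δz = 1.2 km ⇒ ΔT = -11.76°C; T = 21.54°C
2200–2900 m, saturated: Δz = 0.7 km ⇒ ΔT = -3.57°C; T = 17.97°C
2900–2000 m, dry descent: Δz = 0.9 km ⇒ ΔT = +8.82°C; T = 26.79°C

26.79°C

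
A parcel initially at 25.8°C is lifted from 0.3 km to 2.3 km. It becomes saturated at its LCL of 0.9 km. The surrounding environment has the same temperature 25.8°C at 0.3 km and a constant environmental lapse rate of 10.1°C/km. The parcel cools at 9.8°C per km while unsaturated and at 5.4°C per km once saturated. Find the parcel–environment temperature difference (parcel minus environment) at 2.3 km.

+6.76°C (parcel warmer than environment)

Parcel:
  From 300 m to 900 m (dry): cools by 9.8 × 0.6 = 5.88°C, giving 19.92°C.
  From 900 m to 2300 m (saturated): cools by 5.4 × 1.4 = 7.56°C, giving 12.36°C.
Environment:
  From 300 m to 2300 m (environment): cools by 10.1 × 2 = 20.2°C, giving 5.6°C.
T_parcel − T_env = 12.36 − 5.6 = +6.76°C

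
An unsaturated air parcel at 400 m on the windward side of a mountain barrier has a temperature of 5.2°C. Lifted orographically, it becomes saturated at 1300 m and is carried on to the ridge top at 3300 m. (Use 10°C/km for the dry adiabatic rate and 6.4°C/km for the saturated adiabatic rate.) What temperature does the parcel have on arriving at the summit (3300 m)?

Dry to 1300 m: -10 × 0.9 km = -9°C, so T = -3.8°C.
Saturated to 3300 m: -6.4 × 2 km = -12.8°C, so T = -16.6°C.

-16.6°C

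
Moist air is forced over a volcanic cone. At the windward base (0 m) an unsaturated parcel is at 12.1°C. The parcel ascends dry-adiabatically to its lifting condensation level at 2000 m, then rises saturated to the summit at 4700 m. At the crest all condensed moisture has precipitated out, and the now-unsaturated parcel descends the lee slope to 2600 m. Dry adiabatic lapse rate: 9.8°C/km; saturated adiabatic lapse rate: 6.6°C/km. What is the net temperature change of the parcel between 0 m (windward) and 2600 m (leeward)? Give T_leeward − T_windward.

0–2000 m, dry: Δz = 2 km ⇒ ΔT = -19.6°C; T = -7.5°C
2000–4700 m, saturated: Δz = 2.7 km ⇒ ΔT = -17.82°C; T = -25.32°C
4700–2600 m, dry descent: Δz = 2.1 km ⇒ ΔT = +20.58°C; T = -4.74°C
Net change vs windward start: -4.74 − 12.1 = -16.84°C

-16.84°C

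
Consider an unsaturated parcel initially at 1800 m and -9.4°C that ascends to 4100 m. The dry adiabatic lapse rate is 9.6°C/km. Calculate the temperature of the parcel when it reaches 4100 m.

From 1800 m to 4100 m (dry adiabatic): cools by 9.6 × 2.3 = 22.08°C, giving -31.48°C.

-31.48°C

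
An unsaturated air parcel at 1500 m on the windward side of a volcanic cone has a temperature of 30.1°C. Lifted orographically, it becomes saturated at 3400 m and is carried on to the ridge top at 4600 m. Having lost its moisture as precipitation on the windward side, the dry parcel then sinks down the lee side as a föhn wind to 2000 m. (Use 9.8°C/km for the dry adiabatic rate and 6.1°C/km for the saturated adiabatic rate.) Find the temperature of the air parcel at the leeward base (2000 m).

29.64°C

1500 → 3400 m (dry, 9.8°C/km): ΔT = -9.8 × 1.9 = -18.62°C → T = 11.48°C
3400 → 4600 m (saturated, 6.1°C/km): ΔT = -6.1 × 1.2 = -7.32°C → T = 4.16°C
4600 → 2000 m (dry descent, 9.8°C/km): ΔT = +9.8 × 2.6 = +25.48°C → T = 29.64°C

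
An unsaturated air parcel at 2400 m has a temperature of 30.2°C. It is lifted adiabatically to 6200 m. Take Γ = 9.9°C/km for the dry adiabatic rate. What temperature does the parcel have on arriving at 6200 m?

2400 → 6200 m (dry adiabatic, 9.9°C/km): ΔT = -9.9 × 3.8 = -37.62°C → T = -7.42°C

-7.42°C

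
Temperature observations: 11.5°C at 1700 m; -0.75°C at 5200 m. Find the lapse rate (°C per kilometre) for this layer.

3.5°C/km

Γ = −ΔT/Δz = (11.5 − (-0.75)) / (5200 − 1700) m
  = 12.25°C / 3.5 km = 3.5°C/km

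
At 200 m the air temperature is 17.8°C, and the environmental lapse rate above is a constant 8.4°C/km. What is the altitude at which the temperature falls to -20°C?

Height above start = (17.8 − (-20)) / 8.4 = 4.5 km
Altitude = 200 m + 4500 m = 4700 m

4700 m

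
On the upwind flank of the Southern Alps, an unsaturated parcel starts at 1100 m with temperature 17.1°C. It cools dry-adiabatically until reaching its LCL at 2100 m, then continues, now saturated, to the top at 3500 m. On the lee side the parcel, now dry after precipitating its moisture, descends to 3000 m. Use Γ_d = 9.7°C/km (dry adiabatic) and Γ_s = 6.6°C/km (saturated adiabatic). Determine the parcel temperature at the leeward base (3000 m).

From 1100 m to 2100 m (dry): cools by 9.7 × 1 = 9.7°C, giving 7.4°C.
From 2100 m to 3500 m (saturated): cools by 6.6 × 1.4 = 9.24°C, giving -1.84°C.
From 3500 m to 3000 m (dry descent): warms by 9.7 × 0.5 = 4.85°C, giving 3.01°C.

3.01°C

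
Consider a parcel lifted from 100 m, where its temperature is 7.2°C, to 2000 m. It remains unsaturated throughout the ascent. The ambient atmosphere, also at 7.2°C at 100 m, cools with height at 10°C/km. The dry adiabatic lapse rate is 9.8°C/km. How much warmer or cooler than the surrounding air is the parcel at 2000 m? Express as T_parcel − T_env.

Parcel:
  From 100 m to 2000 m (dry): cools by 9.8 × 1.9 = 18.62°C, giving -11.42°C.
Environment:
  From 100 m to 2000 m (environment): cools by 10 × 1.9 = 19°C, giving -11.8°C.
T_parcel − T_env = -11.42 − (-11.8) = +0.38°C

+0.38°C (parcel warmer than environment)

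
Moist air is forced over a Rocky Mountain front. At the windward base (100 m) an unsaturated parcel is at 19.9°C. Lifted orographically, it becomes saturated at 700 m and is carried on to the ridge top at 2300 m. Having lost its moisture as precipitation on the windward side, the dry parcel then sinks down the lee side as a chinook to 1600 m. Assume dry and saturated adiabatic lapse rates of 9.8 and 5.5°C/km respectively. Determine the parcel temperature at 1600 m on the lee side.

From 100 m to 700 m (dry): cools by 9.8 × 0.6 = 5.88°C, giving 14.02°C.
From 700 m to 2300 m (saturated): cools by 5.5 × 1.6 = 8.8°C, giving 5.22°C.
From 2300 m to 1600 m (dry descent): warms by 9.8 × 0.7 = 6.86°C, giving 12.08°C.

12.08°C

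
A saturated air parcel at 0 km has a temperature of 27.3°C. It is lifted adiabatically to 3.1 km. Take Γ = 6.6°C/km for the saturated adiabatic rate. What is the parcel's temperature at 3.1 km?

6.84°C

0–3100 m, saturated adiabatic: Δz = 3.1 km ⇒ ΔT = -20.46°C; T = 6.84°C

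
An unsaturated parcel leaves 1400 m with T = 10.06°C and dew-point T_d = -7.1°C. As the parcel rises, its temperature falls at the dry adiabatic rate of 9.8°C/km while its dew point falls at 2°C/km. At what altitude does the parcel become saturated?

3600 m

T and T_d converge at 9.8 − 2 = 7.8°C per km
Height above start = (10.06 − (-7.1)) / 7.8 = 2.2 km
LCL altitude = 1400 m + 2200 m = 3600 m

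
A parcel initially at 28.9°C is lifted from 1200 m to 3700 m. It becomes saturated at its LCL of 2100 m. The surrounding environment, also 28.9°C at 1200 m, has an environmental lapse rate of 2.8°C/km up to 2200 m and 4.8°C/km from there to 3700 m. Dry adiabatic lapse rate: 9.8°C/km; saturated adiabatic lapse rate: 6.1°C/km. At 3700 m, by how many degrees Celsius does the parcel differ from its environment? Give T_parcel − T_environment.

-8.58°C (parcel cooler than environment)

Parcel:
  From 1200 m to 2100 m (dry): cools by 9.8 × 0.9 = 8.82°C, giving 20.08°C.
  From 2100 m to 3700 m (saturated): cools by 6.1 × 1.6 = 9.76°C, giving 10.32°C.
Environment:
  From 1200 m to 2200 m (environment, lower layer): cools by 2.8 × 1 = 2.8°C, giving 26.1°C.
  From 2200 m to 3700 m (environment, upper layer): cools by 4.8 × 1.5 = 7.2°C, giving 18.9°C.
T_parcel − T_env = 10.32 − 18.9 = -8.58°C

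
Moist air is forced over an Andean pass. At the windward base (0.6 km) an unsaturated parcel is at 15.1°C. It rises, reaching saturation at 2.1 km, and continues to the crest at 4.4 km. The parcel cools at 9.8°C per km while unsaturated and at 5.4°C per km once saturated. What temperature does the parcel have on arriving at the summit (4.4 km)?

Dry to 2100 m: -9.8 × 1.5 km = -14.7°C, so T = 0.4°C.
Saturated to 4400 m: -5.4 × 2.3 km = -12.42°C, so T = -12.02°C.

-12.02°C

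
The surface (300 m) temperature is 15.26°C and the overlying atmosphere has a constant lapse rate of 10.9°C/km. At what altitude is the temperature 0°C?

1700 m

Height above start = (15.26 − 0) / 10.9 = 1.4 km
Altitude = 300 m + 1400 m = 1700 m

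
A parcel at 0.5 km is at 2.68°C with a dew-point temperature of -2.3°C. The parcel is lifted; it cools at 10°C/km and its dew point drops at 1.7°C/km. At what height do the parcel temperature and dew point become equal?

T and T_d converge at 10 − 1.7 = 8.3°C per km
Height above start = (2.68 − (-2.3)) / 8.3 = 0.6 km
LCL altitude = 500 m + 600 m = 1100 m

1.1 km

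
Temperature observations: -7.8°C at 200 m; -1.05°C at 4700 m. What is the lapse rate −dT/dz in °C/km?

-1.5°C/km

Γ = −ΔT/Δz = (-7.8 − (-1.05)) / (4700 − 200) m
  = -6.75°C / 4.5 km = -1.5°C/km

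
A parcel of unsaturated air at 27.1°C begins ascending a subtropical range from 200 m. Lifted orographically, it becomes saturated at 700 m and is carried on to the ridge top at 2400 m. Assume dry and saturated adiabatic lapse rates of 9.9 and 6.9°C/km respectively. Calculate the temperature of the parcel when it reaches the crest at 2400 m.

200–700 m, dry: Δz = 0.5 km ⇒ ΔT = -4.95°C; T = 22.15°C
700–2400 m, saturated: Δz = 1.7 km ⇒ ΔT = -11.73°C; T = 10.42°C

10.42°C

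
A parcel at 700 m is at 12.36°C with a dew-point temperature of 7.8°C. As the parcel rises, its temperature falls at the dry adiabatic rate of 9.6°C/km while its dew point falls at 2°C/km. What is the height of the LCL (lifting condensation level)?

T and T_d converge at 9.6 − 2 = 7.6°C per km
Height above start = (12.36 − 7.8) / 7.6 = 0.6 km
LCL altitude = 700 m + 600 m = 1300 m

1300 m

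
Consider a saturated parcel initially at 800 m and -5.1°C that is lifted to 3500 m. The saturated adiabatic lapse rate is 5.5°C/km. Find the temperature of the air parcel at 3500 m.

-19.95°C

800–3500 m, saturated adiabatic: Δz = 2.7 km ⇒ ΔT = -14.85°C; T = -19.95°C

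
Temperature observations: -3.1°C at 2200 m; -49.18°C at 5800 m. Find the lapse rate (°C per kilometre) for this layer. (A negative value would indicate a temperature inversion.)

12.8°C/km

Γ = −ΔT/Δz = (-3.1 − (-49.18)) / (5800 − 2200) m
  = 46.08°C / 3.6 km = 12.8°C/km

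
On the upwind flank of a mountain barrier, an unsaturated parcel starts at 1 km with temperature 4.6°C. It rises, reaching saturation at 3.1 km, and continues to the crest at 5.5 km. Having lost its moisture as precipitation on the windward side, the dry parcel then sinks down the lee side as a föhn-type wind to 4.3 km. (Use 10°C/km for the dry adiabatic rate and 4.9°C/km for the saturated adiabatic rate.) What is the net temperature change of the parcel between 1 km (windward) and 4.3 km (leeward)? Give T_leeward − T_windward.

1000 → 3100 m (dry, 10°C/km): ΔT = -10 × 2.1 = -21°C → T = -16.4°C
3100 → 5500 m (saturated, 4.9°C/km): ΔT = -4.9 × 2.4 = -11.76°C → T = -28.16°C
5500 → 4300 m (dry descent, 10°C/km): ΔT = +10 × 1.2 = +12°C → T = -16.16°C
Net change vs windward start: -16.16 − 4.6 = -20.76°C

-20.76°C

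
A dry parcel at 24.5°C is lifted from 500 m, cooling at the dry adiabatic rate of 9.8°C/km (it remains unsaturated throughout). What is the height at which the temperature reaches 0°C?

Height above start = (24.5 − 0) / 9.8 = 2.5 km
Altitude = 500 m + 2500 m = 3000 m

3000 m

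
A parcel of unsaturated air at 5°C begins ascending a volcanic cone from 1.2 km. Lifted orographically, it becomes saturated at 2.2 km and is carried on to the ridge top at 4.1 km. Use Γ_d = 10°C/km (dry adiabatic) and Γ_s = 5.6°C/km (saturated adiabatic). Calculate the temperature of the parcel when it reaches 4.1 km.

1200 → 2200 m (dry, 10°C/km): ΔT = -10 × 1 = -10°C → T = -5°C
2200 → 4100 m (saturated, 5.6°C/km): ΔT = -5.6 × 1.9 = -10.64°C → T = -15.64°C

-15.64°C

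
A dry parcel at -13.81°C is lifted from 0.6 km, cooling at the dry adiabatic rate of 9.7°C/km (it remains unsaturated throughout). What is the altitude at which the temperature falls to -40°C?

Height above start = (-13.81 − (-40)) / 9.7 = 2.7 km
Altitude = 600 m + 2700 m = 3300 m

3.3 km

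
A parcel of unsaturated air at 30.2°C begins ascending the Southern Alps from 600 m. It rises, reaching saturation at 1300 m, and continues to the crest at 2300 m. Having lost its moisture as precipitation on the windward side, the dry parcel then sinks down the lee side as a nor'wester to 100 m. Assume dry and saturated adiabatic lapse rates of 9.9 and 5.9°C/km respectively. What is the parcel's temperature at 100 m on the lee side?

Dry to 1300 m: -9.9 × 0.7 km = -6.93°C, so T = 23.27°C.
Saturated to 2300 m: -5.9 × 1 km = -5.9°C, so T = 17.37°C.
Dry descent to 100 m: +9.9 × 2.2 km = +21.78°C, so T = 39.15°C.

39.15°C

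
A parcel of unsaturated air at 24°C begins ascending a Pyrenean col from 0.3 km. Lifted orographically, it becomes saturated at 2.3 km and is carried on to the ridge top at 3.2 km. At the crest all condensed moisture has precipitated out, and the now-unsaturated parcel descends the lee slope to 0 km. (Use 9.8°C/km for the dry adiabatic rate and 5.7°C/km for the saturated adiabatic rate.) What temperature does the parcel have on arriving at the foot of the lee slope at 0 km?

300–2300 m, dry: Δz = 2 km ⇒ ΔT = -19.6°C; T = 4.4°C
2300–3200 m, saturated: Δz = 0.9 km ⇒ ΔT = -5.13°C; T = -0.73°C
3200–0 m, dry descent: Δz = 3.2 km ⇒ ΔT = +31.36°C; T = 30.63°C

30.63°C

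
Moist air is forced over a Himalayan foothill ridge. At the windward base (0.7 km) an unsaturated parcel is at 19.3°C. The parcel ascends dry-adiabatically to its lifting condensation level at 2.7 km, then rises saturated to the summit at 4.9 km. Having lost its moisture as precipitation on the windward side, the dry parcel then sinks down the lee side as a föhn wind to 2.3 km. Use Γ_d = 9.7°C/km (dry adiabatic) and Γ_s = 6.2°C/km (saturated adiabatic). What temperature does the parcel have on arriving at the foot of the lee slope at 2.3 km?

11.48°C

700–2700 m, dry: Δz = 2 km ⇒ ΔT = -19.4°C; T = -0.1°C
2700–4900 m, saturated: Δz = 2.2 km ⇒ ΔT = -13.64°C; T = -13.74°C
4900–2300 m, dry descent: Δz = 2.6 km ⇒ ΔT = +25.22°C; T = 11.48°C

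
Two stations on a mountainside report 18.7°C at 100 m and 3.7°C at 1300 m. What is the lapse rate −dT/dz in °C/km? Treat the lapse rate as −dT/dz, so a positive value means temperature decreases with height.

Γ = −ΔT/Δz = (18.7 − 3.7) / (1300 − 100) m
  = 15°C / 1.2 km = 12.5°C/km

12.5°C/km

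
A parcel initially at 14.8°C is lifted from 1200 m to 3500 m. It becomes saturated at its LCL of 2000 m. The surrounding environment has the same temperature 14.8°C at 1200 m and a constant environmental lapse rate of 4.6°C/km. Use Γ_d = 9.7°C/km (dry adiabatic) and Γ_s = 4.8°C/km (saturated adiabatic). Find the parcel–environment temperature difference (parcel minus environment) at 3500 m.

-4.38°C (parcel cooler than environment)

Parcel:
  From 1200 m to 2000 m (dry): cools by 9.7 × 0.8 = 7.76°C, giving 7.04°C.
  From 2000 m to 3500 m (saturated): cools by 4.8 × 1.5 = 7.2°C, giving -0.16°C.
Environment:
  From 1200 m to 3500 m (environment): cools by 4.6 × 2.3 = 10.58°C, giving 4.22°C.
T_parcel − T_env = -0.16 − 4.22 = -4.38°C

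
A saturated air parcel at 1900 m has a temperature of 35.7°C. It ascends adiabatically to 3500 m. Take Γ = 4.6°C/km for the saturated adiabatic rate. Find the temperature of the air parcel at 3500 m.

1900 → 3500 m (saturated adiabatic, 4.6°C/km): ΔT = -4.6 × 1.6 = -7.36°C → T = 28.34°C

28.34°C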